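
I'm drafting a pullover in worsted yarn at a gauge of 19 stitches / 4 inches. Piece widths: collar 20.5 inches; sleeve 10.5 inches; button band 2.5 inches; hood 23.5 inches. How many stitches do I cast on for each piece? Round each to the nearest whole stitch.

collar 97; sleeve 50; button band 12; hood 112.

Rate = 19/4 = 4.75 sts per in.
collar: 20.5 × 4.75 = 97.38 → 97.
sleeve: 10.5 × 4.75 = 49.88 → 50.
button band: 2.5 × 4.75 = 11.88 → 12.
hood: 23.5 × 4.75 = 111.62 → 112.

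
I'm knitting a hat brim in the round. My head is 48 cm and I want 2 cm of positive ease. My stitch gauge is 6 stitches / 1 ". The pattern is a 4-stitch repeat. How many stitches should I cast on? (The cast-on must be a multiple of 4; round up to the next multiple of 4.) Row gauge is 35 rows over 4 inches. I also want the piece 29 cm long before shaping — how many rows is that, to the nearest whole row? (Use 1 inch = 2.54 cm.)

Cast on 120 stitches; work 100 rows.

Finished = 48 + 2 = 50 cm.
50 cm × 1/2.54 = 19.69 inches.
6/1 = 6 sts per in; 19.69 × 6 = 118.11 sts.
Next multiple of 4 → 120.
29 cm = 11.42 inches; × 8.75 = 99.90 → 100 rows.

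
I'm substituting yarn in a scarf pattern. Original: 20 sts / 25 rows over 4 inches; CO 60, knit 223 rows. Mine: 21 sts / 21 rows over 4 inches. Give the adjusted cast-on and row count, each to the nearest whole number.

Stitches: 60 × 21/20 = 63.00 → 63.
Rows: 223 × 21/25 = 187.32 → 187.

Cast on 63 stitches; work 187 rows.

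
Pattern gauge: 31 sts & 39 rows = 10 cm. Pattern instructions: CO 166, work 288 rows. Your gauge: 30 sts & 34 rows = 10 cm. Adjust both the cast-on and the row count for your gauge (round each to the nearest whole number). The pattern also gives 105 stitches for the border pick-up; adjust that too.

Stitches: 166 × 30/31 = 160.65 → 161.
Rows: 288 × 34/39 = 251.08 → 251.
border pick-up: 105 × 30/31 = 101.61 → 102.

Cast on 161 stitches; work 251 rows; border pick-up 102 stitches.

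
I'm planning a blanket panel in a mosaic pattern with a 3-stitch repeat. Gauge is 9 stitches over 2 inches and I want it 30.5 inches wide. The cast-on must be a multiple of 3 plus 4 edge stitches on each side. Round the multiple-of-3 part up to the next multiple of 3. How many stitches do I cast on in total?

9 / 2 = 4.5 sts per inch.
30.5 × 4.5 = 137.25 sts.
Less 8 edge sts → 129.25 for the repeat.
Next multiple of 3: 132.
Add back 8 edge sts → 140.

Cast on 140 stitches.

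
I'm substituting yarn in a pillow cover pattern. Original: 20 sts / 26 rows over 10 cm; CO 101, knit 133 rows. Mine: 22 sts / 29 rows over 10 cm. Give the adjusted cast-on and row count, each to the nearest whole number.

Cast on 111 stitches; work 148 rows.

Stitches: 101 × 22/20 = 111.10 → 111.
Rows: 133 × 29/26 = 148.35 → 148.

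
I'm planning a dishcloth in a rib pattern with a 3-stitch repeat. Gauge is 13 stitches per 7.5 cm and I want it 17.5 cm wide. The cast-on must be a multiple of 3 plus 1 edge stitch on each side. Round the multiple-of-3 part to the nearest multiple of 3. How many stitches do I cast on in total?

13 / 7.5 = 1.733 sts per cm.
17.5 × 1.733 = 30.33 sts.
Less 2 edge sts → 28.33 for the repeat.
Nearest multiple of 3: 27.
Add back 2 edge sts → 29.

CO 29 sts.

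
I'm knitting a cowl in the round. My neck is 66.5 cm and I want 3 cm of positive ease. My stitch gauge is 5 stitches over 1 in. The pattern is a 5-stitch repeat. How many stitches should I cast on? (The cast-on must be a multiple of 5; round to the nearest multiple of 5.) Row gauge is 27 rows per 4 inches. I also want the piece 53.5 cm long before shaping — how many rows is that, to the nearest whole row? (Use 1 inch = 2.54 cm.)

Finished = 66.5 + 3 = 69.5 cm.
69.5 cm × 1/2.54 = 27.36 inches.
5/1 = 5 sts per in; 27.36 × 5 = 136.81 sts.
Nearest multiple of 5 → 135.
53.5 cm = 21.06 inches; × 6.75 = 142.18 → 142 rows.

Cast on 135 stitches; work 142 rows.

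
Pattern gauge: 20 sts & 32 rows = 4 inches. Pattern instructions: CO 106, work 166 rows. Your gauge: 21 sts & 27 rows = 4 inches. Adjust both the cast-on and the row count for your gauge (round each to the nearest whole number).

Cast on 111 stitches; work 140 rows.

Stitches: 106 × 21/20 = 111.30 → 111.
Rows: 166 × 27/32 = 140.06 → 140.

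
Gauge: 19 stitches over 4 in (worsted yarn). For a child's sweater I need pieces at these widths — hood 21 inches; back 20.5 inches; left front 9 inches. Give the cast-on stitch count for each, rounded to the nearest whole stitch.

Rate = 19/4 = 4.75 sts per in.
hood: 21 × 4.75 = 99.75 → 100.
back: 20.5 × 4.75 = 97.38 → 97.
left front: 9 × 4.75 = 42.75 → 43.

hood 100; back 97; left front 43.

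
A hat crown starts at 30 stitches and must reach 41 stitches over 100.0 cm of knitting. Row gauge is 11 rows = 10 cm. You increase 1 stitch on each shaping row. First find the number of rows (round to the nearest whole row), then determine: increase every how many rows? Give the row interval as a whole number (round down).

Rows = 100.0 × 1.1 = 110.0 → 110 rows.
Stitches to add: 11 → 11 shaping rows (at 1 st each).
110 / 11 = 10.00 → every 10 rows.

Increase every 10th row.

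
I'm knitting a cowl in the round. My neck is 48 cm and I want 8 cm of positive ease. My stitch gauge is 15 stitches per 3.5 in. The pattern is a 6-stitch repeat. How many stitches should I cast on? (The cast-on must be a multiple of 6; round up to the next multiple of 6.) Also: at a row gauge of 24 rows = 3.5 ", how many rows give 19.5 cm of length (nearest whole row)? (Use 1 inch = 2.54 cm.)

Finished = 48 + 8 = 56 cm.
56 cm × 1/2.54 = 22.05 inches.
15/3.5 = 4.286 sts per in; 22.05 × 4.286 = 94.49 sts.
Next multiple of 6 → 96.
19.5 cm = 7.68 inches; × 6.857 = 52.64 → 53 rows.

Cast on 96 stitches; work 53 rows.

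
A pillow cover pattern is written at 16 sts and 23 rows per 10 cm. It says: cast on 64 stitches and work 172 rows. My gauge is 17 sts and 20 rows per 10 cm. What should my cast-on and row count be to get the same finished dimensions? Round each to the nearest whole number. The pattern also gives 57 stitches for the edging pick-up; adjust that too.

Cast on 68 stitches; work 150 rows; edging pick-up 61 stitches.

Stitches: 64 × 17/16 = 68.00 → 68.
Rows: 172 × 20/23 = 149.57 → 150.
edging pick-up: 57 × 17/16 = 60.56 → 61.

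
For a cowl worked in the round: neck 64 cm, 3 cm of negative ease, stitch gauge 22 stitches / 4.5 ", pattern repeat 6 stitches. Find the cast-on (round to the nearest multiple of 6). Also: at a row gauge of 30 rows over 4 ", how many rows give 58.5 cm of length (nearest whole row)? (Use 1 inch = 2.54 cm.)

Cast on 120 stitches; work 173 rows.

Finished = 64 − 3 = 61 cm.
61 cm × 1/2.54 = 24.02 inches.
22/4.5 = 4.889 sts per in; 24.02 × 4.889 = 117.41 sts.
Nearest multiple of 6 → 120.
58.5 cm = 23.03 inches; × 7.5 = 172.74 → 173 rows.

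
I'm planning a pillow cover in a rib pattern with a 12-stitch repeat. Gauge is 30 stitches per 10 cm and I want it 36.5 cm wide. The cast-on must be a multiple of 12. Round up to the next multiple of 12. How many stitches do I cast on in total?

Cast on 120 stitches.

30 / 10 = 3 sts per cm.
36.5 × 3 = 109.50 sts.
Next multiple of 12: 120.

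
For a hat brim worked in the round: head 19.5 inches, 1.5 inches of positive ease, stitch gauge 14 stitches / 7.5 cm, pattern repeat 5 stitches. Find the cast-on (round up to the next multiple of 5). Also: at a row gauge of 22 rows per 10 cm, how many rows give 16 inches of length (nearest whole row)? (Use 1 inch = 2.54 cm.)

Finished = 19.5 + 1.5 = 21 inches.
21 inches × 2.54 = 53.34 cm.
14/7.5 = 1.867 sts per cm; 53.34 × 1.867 = 99.57 sts.
Next multiple of 5 → 100.
16 inches = 40.64 cm; × 2.2 = 89.41 → 89 rows.

Cast on 100 stitches; work 89 rows.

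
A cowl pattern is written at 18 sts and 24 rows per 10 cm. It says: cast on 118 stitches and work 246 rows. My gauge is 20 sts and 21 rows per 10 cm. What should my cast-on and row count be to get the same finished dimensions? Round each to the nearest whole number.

Cast on 131 stitches; work 215 rows.

Stitches: 118 × 20/18 = 131.11 → 131.
Rows: 246 × 21/24 = 215.25 → 215.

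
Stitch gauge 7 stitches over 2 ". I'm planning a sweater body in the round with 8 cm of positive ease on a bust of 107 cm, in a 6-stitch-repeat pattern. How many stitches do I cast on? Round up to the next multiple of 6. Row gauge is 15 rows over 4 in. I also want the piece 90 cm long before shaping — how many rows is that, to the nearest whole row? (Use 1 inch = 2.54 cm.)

Finished = 107 + 8 = 115 cm.
115 cm × 1/2.54 = 45.28 inches.
7/2 = 3.5 sts per in; 45.28 × 3.5 = 158.46 sts.
Next multiple of 6 → 162.
90 cm = 35.43 inches; × 3.75 = 132.87 → 133 rows.

Cast on 162 stitches; work 133 rows.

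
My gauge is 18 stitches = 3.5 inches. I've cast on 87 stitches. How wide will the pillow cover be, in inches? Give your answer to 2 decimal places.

16.92 inches.

18 stitches / 3.5 inch = 5.143 stitches per inch.
87 / 5.143 = 16.917 inches.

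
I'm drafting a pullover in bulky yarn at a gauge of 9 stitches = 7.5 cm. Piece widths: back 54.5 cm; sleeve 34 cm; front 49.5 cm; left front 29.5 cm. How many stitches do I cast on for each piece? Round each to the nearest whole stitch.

Rate = 9/7.5 = 1.2 sts per cm.
back: 54.5 × 1.2 = 65.40 → 65.
sleeve: 34 × 1.2 = 40.80 → 41.
front: 49.5 × 1.2 = 59.40 → 59.
left front: 29.5 × 1.2 = 35.40 → 35.

back 65; sleeve 41; front 59; left front 35.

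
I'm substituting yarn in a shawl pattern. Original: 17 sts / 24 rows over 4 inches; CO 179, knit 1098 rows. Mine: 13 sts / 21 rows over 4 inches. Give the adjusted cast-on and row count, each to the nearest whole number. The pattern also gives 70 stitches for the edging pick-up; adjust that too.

Stitches: 179 × 13/17 = 136.88 → 137.
Rows: 1098 × 21/24 = 960.75 → 961.
edging pick-up: 70 × 13/17 = 53.53 → 54.

Cast on 137 stitches; work 961 rows; edging pick-up 54 stitches.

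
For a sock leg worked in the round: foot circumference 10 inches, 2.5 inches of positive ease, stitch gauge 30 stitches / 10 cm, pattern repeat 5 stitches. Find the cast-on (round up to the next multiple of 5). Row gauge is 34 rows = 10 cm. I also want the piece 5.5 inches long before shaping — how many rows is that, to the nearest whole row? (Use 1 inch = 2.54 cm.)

Cast on 100 stitches; work 47 rows.

Finished = 10 + 2.5 = 12.5 inches.
12.5 inches × 2.54 = 31.75 cm.
30/10 = 3 sts per cm; 31.75 × 3 = 95.25 sts.
Next multiple of 5 → 100.
5.5 inches = 13.97 cm; × 3.4 = 47.50 → 47 rows.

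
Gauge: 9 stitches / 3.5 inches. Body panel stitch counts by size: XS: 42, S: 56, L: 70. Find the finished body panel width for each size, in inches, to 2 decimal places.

9/3.5 = 2.571 sts per in.
XS: 42 / 2.571 = 16.333 → 16.33 in.
S: 56 / 2.571 = 21.778 → 21.78 in.
L: 70 / 2.571 = 27.222 → 27.22 in.

XS 16.33 inches; S 21.78 inches; L 27.22 inches.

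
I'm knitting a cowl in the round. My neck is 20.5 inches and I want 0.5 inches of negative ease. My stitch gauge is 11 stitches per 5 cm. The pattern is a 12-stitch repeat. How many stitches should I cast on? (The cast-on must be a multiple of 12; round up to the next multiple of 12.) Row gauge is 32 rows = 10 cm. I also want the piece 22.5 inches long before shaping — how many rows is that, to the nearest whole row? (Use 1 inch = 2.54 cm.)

Cast on 120 stitches; work 183 rows.

Finished = 20.5 − 0.5 = 20 inches.
20 inches × 2.54 = 50.80 cm.
11/5 = 2.2 sts per cm; 50.80 × 2.2 = 111.76 sts.
Next multiple of 12 → 120.
22.5 inches = 57.15 cm; × 3.2 = 182.88 → 183 rows.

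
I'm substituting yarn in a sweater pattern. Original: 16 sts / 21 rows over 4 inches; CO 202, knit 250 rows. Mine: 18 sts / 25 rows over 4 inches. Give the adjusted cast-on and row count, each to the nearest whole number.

Stitches: 202 × 18/16 = 227.25 → 227.
Rows: 250 × 25/21 = 297.62 → 298.

Cast on 227 stitches; work 298 rows.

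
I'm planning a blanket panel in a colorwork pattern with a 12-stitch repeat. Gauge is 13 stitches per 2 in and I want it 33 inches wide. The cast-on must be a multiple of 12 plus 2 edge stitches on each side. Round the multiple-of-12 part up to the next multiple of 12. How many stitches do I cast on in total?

13 / 2 = 6.5 sts per inch.
33 × 6.5 = 214.50 sts.
Less 4 edge sts → 210.50 for the repeat.
Next multiple of 12: 216.
Add back 4 edge sts → 220.

220 stitches.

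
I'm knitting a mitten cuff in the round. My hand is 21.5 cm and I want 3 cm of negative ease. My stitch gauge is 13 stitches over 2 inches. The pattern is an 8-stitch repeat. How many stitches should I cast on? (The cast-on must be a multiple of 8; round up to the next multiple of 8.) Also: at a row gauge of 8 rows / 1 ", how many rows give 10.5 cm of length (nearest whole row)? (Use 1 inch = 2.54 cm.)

Finished = 21.5 − 3 = 18.5 cm.
18.5 cm × 1/2.54 = 7.28 inches.
13/2 = 6.5 sts per in; 7.28 × 6.5 = 47.34 sts.
Next multiple of 8 → 48.
10.5 cm = 4.13 inches; × 8 = 33.07 → 33 rows.

Cast on 48 stitches; work 33 rows.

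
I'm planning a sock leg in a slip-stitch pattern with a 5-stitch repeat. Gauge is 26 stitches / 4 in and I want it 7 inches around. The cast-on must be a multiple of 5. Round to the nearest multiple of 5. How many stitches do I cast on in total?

26 / 4 = 6.5 sts per inch.
7 × 6.5 = 45.50 sts.
Nearest multiple of 5: 45.

CO 45 sts.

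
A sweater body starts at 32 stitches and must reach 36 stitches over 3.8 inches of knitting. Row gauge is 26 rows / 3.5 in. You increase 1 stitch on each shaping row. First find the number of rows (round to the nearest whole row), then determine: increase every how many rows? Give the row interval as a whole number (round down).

Increase every 7th row.

Rows = 3.8 × 7.429 = 28.2 → 28 rows.
Stitches to add: 4 → 4 shaping rows (at 1 st each).
28 / 4 = 7.00 → every 7 rows.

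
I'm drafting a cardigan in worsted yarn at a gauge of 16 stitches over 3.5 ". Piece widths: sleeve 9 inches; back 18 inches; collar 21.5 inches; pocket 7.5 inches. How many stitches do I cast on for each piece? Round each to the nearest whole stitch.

Rate = 16/3.5 = 4.571 sts per in.
sleeve: 9 × 4.571 = 41.14 → 41.
back: 18 × 4.571 = 82.29 → 82.
collar: 21.5 × 4.571 = 98.29 → 98.
pocket: 7.5 × 4.571 = 34.29 → 34.

sleeve 41; back 82; collar 98; pocket 34.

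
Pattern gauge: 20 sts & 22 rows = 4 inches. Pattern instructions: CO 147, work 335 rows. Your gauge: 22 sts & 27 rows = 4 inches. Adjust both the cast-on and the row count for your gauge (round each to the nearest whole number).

Stitches: 147 × 22/20 = 161.70 → 162.
Rows: 335 × 27/22 = 411.14 → 411.

Cast on 162 stitches; work 411 rows.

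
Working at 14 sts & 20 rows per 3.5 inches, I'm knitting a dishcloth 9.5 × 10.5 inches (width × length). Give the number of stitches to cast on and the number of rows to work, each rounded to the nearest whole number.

Cast on 38 stitches and work 60 rows.

Stitch gauge = 14/3.5 = 4 sts/in; 9.5 × 4 = 38.00 → 38 sts.
Row gauge = 20/3.5 = 5.714 rows/in; 10.5 × 5.714 = 60.00 → 60 rows.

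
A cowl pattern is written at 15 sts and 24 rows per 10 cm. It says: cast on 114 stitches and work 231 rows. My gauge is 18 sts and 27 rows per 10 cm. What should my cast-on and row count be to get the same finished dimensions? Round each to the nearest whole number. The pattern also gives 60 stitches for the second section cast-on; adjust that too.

Cast on 137 stitches; work 260 rows; second section cast-on 72 stitches.

Stitches: 114 × 18/15 = 136.80 → 137.
Rows: 231 × 27/24 = 259.88 → 260.
second section cast-on: 60 × 18/15 = 72.00 → 72.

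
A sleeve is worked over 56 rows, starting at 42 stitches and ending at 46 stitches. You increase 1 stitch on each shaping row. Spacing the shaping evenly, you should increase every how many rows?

Stitches to add: |46 − 42| = 4.
Shaping rows needed: 4 / 1 = 4.
56 rows / 4 = every 14 rows.

Increase every 14th row.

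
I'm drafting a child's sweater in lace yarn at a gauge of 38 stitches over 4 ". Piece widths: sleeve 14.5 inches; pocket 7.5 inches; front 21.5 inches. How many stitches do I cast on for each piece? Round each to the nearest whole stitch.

Rate = 38/4 = 9.5 sts per in.
sleeve: 14.5 × 9.5 = 137.75 → 138.
pocket: 7.5 × 9.5 = 71.25 → 71.
front: 21.5 × 9.5 = 204.25 → 204.

sleeve 138; pocket 71; front 204.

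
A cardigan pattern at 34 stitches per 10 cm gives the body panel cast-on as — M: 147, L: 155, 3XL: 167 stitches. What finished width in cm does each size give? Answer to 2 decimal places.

34/10 = 3.4 sts per cm.
M: 147 / 3.4 = 43.235 → 43.24 cm.
L: 155 / 3.4 = 45.588 → 45.59 cm.
3XL: 167 / 3.4 = 49.118 → 49.12 cm.

M 43.24 cm; L 45.59 cm; 3XL 49.12 cm.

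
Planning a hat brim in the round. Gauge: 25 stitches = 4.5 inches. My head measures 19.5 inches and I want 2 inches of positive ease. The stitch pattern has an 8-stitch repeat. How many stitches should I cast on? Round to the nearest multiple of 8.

Cast on 120 stitches.

Finished = 19.5 + 2 = 21.5 inches.
25 / 4.5 = 5.556 sts/in.
21.5 × 5.556 = 119.44 sts.
Nearest multiple of 8: 120.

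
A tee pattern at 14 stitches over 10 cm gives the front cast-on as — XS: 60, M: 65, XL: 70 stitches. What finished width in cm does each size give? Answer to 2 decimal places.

XS 42.86 cm; M 46.43 cm; XL 50.00 cm.

14/10 = 1.4 sts per cm.
XS: 60 / 1.4 = 42.857 → 42.86 cm.
M: 65 / 1.4 = 46.429 → 46.43 cm.
XL: 70 / 1.4 = 50.000 → 50.00 cm.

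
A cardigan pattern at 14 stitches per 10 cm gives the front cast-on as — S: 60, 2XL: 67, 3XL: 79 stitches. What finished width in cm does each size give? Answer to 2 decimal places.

14/10 = 1.4 sts per cm.
S: 60 / 1.4 = 42.857 → 42.86 cm.
2XL: 67 / 1.4 = 47.857 → 47.86 cm.
3XL: 79 / 1.4 = 56.429 → 56.43 cm.

S 42.86 cm; 2XL 47.86 cm; 3XL 56.43 cm.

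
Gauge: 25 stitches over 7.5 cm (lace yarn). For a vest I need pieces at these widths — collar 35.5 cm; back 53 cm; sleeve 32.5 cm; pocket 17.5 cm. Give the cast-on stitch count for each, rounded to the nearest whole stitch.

collar 118; back 177; sleeve 108; pocket 58.

Rate = 25/7.5 = 3.333 sts per cm.
collar: 35.5 × 3.333 = 118.33 → 118.
back: 53 × 3.333 = 176.67 → 177.
sleeve: 32.5 × 3.333 = 108.33 → 108.
pocket: 17.5 × 3.333 = 58.33 → 58.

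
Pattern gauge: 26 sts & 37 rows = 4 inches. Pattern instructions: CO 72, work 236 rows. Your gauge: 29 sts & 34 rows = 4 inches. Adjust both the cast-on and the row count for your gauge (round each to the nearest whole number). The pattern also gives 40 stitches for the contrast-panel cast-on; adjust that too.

Cast on 80 stitches; work 217 rows; contrast-panel cast-on 45 stitches.

Stitches: 72 × 29/26 = 80.31 → 80.
Rows: 236 × 34/37 = 216.86 → 217.
contrast-panel cast-on: 40 × 29/26 = 44.62 → 45.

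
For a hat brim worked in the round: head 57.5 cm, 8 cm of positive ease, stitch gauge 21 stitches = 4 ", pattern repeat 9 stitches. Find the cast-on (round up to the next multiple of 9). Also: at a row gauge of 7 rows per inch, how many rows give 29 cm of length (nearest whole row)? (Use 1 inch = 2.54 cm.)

Finished = 57.5 + 8 = 65.5 cm.
65.5 cm × 1/2.54 = 25.79 inches.
21/4 = 5.25 sts per in; 25.79 × 5.25 = 135.38 sts.
Next multiple of 9 → 144.
29 cm = 11.42 inches; × 7 = 79.92 → 80 rows.

Cast on 144 stitches; work 80 rows.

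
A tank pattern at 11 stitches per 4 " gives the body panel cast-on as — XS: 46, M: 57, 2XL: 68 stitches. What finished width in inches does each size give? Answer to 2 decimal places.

XS 16.73 inches; M 20.73 inches; 2XL 24.73 inches.

11/4 = 2.75 sts per in.
XS: 46 / 2.75 = 16.727 → 16.73 in.
M: 57 / 2.75 = 20.727 → 20.73 in.
2XL: 68 / 2.75 = 24.727 → 24.73 in.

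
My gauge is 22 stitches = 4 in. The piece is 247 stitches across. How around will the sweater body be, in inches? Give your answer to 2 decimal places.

22 stitches / 4 inch = 5.5 stitches per inch.
247 / 5.5 = 44.909 inches.

44.91 inches.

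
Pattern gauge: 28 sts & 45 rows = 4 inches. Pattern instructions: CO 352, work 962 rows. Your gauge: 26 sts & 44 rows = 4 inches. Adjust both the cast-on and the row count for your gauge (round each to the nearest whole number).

Stitches: 352 × 26/28 = 326.86 → 327.
Rows: 962 × 44/45 = 940.62 → 941.

Cast on 327 stitches; work 941 rows.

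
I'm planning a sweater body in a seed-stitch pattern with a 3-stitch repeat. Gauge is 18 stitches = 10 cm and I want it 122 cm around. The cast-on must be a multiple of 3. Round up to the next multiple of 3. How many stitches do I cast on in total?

Cast on 222 stitches.

18 / 10 = 1.8 sts per cm.
122 × 1.8 = 219.60 sts.
Next multiple of 3: 222.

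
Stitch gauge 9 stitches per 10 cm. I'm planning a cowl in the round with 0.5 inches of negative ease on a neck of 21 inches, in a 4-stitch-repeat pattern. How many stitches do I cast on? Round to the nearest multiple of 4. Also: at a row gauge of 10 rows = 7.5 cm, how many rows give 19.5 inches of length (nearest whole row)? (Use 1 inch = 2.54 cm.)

Finished = 21 − 0.5 = 20.5 inches.
20.5 inches × 2.54 = 52.07 cm.
9/10 = 0.9 sts per cm; 52.07 × 0.9 = 46.86 sts.
Nearest multiple of 4 → 48.
19.5 inches = 49.53 cm; × 1.333 = 66.04 → 66 rows.

Cast on 48 stitches; work 66 rows.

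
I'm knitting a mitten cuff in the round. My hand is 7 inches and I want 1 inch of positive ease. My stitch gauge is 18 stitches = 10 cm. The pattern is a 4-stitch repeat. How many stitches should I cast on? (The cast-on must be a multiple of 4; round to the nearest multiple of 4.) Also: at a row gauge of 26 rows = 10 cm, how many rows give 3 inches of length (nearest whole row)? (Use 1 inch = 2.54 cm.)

Finished = 7 + 1 = 8 inches.
8 inches × 2.54 = 20.32 cm.
18/10 = 1.8 sts per cm; 20.32 × 1.8 = 36.58 sts.
Nearest multiple of 4 → 36.
3 inches = 7.62 cm; × 2.6 = 19.81 → 20 rows.

Cast on 36 stitches; work 20 rows.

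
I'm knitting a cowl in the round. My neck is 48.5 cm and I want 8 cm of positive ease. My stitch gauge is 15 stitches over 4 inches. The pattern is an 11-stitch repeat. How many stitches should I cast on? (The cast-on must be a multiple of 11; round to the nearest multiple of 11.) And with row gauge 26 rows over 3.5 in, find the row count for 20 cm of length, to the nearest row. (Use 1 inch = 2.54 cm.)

Finished = 48.5 + 8 = 56.5 cm.
56.5 cm × 1/2.54 = 22.24 inches.
15/4 = 3.75 sts per in; 22.24 × 3.75 = 83.42 sts.
Nearest multiple of 11 → 88.
20 cm = 7.87 inches; × 7.429 = 58.49 → 58 rows.

Cast on 88 stitches; work 58 rows.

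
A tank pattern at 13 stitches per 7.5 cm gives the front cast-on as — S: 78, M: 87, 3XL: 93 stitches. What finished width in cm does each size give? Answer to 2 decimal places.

S 45.00 cm; M 50.19 cm; 3XL 53.65 cm.

13/7.5 = 1.733 sts per cm.
S: 78 / 1.733 = 45.000 → 45.00 cm.
M: 87 / 1.733 = 50.192 → 50.19 cm.
3XL: 93 / 1.733 = 53.654 → 53.65 cm.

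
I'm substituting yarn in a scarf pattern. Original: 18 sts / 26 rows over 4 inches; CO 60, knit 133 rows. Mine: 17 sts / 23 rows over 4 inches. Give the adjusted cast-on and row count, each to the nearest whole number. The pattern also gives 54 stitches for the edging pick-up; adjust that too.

Cast on 57 stitches; work 118 rows; edging pick-up 51 stitches.

Stitches: 60 × 17/18 = 56.67 → 57.
Rows: 133 × 23/26 = 117.65 → 118.
edging pick-up: 54 × 17/18 = 51.00 → 51.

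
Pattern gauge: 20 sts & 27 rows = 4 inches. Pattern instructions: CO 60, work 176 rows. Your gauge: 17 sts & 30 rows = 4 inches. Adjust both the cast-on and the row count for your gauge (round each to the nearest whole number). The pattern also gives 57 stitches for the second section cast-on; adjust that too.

Cast on 51 stitches; work 196 rows; second section cast-on 48 stitches.

Stitches: 60 × 17/20 = 51.00 → 51.
Rows: 176 × 30/27 = 195.56 → 196.
second section cast-on: 57 × 17/20 = 48.45 → 48.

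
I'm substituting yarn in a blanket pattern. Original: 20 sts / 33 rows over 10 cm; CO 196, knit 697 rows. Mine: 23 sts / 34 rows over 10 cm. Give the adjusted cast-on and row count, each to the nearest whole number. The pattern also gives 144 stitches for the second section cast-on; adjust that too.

Cast on 225 stitches; work 718 rows; second section cast-on 166 stitches.

Stitches: 196 × 23/20 = 225.40 → 225.
Rows: 697 × 34/33 = 718.12 → 718.
second section cast-on: 144 × 23/20 = 165.60 → 166.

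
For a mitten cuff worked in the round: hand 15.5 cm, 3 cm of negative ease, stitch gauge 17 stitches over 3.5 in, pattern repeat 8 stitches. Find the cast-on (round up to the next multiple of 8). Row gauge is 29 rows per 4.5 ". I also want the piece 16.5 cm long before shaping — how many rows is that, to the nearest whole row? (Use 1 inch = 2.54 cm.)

Cast on 24 stitches; work 42 rows.

Finished = 15.5 − 3 = 12.5 cm.
12.5 cm × 1/2.54 = 4.92 inches.
17/3.5 = 4.857 sts per in; 4.92 × 4.857 = 23.90 sts.
Next multiple of 8 → 24.
16.5 cm = 6.50 inches; × 6.444 = 41.86 → 42 rows.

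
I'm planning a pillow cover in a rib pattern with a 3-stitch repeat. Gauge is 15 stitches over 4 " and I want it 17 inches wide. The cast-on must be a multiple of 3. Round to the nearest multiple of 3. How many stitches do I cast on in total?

CO 63 sts.

15 / 4 = 3.75 sts per inch.
17 × 3.75 = 63.75 sts.
Nearest multiple of 3: 63.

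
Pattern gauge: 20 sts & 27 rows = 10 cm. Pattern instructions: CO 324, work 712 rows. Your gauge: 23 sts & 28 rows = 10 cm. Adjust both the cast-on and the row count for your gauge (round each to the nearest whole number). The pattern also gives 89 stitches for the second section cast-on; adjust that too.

Cast on 373 stitches; work 738 rows; second section cast-on 102 stitches.

Stitches: 324 × 23/20 = 372.60 → 373.
Rows: 712 × 28/27 = 738.37 → 738.
second section cast-on: 89 × 23/20 = 102.35 → 102.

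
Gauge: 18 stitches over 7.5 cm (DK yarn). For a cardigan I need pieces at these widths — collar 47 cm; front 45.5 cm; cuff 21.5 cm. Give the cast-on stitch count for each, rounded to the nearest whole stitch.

collar 113; front 109; cuff 52.

Rate = 18/7.5 = 2.4 sts per cm.
collar: 47 × 2.4 = 112.80 → 113.
front: 45.5 × 2.4 = 109.20 → 109.
cuff: 21.5 × 2.4 = 51.60 → 52.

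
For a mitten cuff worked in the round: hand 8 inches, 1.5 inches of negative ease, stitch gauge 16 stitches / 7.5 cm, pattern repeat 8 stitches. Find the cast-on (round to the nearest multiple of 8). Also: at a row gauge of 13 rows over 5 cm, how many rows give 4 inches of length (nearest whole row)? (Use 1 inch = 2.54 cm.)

Cast on 32 stitches; work 26 rows.

Finished = 8 − 1.5 = 6.5 inches.
6.5 inches × 2.54 = 16.51 cm.
16/7.5 = 2.133 sts per cm; 16.51 × 2.133 = 35.22 sts.
Nearest multiple of 8 → 32.
4 inches = 10.16 cm; × 2.6 = 26.42 → 26 rows.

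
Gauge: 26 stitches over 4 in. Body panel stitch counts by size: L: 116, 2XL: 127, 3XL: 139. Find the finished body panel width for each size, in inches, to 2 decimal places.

L 17.85 inches; 2XL 19.54 inches; 3XL 21.38 inches.

26/4 = 6.5 sts per in.
L: 116 / 6.5 = 17.846 → 17.85 in.
2XL: 127 / 6.5 = 19.538 → 19.54 in.
3XL: 139 / 6.5 = 21.385 → 21.38 in.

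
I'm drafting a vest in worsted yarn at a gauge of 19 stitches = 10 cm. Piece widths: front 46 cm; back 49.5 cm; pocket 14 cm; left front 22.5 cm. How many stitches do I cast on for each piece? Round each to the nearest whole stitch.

front 87; back 94; pocket 27; left front 43.

Rate = 19/10 = 1.9 sts per cm.
front: 46 × 1.9 = 87.40 → 87.
back: 49.5 × 1.9 = 94.05 → 94.
pocket: 14 × 1.9 = 26.60 → 27.
left front: 22.5 × 1.9 = 42.75 → 43.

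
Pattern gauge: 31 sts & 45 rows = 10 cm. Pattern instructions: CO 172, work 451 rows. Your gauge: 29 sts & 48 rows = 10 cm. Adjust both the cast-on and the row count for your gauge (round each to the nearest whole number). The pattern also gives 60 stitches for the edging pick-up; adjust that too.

Stitches: 172 × 29/31 = 160.90 → 161.
Rows: 451 × 48/45 = 481.07 → 481.
edging pick-up: 60 × 29/31 = 56.13 → 56.

Cast on 161 stitches; work 481 rows; edging pick-up 56 stitches.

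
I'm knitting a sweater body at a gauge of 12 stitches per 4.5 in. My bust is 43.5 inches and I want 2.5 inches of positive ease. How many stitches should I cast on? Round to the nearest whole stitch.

Cast on 123 stitches.

Finished = 43.5 + 2.5 = 46 in.
12 / 4.5 = 2.667 sts per inch.
46.00 × 2.667 = 122.67 sts.
→ 123 sts.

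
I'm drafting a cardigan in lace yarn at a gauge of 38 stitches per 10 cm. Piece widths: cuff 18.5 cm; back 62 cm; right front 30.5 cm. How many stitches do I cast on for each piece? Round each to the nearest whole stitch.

cuff 70; back 236; right front 116.

Rate = 38/10 = 3.8 sts per cm.
cuff: 18.5 × 3.8 = 70.30 → 70.
back: 62 × 3.8 = 235.60 → 236.
right front: 30.5 × 3.8 = 115.90 → 116.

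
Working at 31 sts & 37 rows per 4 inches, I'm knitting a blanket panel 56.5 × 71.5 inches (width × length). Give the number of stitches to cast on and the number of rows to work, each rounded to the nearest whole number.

Stitch gauge = 31/4 = 7.75 sts/in; 56.5 × 7.75 = 437.88 → 438 sts.
Row gauge = 37/4 = 9.25 rows/in; 71.5 × 9.25 = 661.38 → 661 rows.

Cast on 438 stitches and work 661 rows.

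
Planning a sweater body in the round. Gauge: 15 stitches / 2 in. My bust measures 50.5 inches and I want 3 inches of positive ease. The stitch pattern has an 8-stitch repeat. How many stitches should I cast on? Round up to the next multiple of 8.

Finished = 50.5 + 3 = 53.5 inches.
15 / 2 = 7.5 sts/in.
53.5 × 7.5 = 401.25 sts.
Next multiple of 8: 408.

CO 408 sts.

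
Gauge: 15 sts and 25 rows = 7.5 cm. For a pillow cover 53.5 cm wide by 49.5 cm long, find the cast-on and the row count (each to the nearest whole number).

Stitch gauge = 15/7.5 = 2 sts/cm; 53.5 × 2 = 107.00 → 107 sts.
Row gauge = 25/7.5 = 3.333 rows/cm; 49.5 × 3.333 = 165.00 → 165 rows.

Cast on 107 stitches and work 165 rows.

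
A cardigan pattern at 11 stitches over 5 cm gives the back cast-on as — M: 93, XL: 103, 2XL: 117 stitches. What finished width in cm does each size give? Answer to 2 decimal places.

M 42.27 cm; XL 46.82 cm; 2XL 53.18 cm.

11/5 = 2.2 sts per cm.
M: 93 / 2.2 = 42.273 → 42.27 cm.
XL: 103 / 2.2 = 46.818 → 46.82 cm.
2XL: 117 / 2.2 = 53.182 → 53.18 cm.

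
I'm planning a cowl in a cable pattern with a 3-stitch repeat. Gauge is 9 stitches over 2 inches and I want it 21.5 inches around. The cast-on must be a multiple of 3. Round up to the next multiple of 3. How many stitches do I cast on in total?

Cast on 99 stitches.

9 / 2 = 4.5 sts per inch.
21.5 × 4.5 = 96.75 sts.
Next multiple of 3: 99.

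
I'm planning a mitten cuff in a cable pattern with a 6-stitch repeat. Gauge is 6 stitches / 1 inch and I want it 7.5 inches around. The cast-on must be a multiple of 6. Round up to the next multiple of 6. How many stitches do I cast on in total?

CO 48 sts.

6 / 1 = 6 sts per inch.
7.5 × 6 = 45.00 sts.
Next multiple of 6: 48.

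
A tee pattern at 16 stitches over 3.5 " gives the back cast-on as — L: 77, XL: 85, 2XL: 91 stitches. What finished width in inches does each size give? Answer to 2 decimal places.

16/3.5 = 4.571 sts per in.
L: 77 / 4.571 = 16.844 → 16.84 in.
XL: 85 / 4.571 = 18.594 → 18.59 in.
2XL: 91 / 4.571 = 19.906 → 19.91 in.

L 16.84 inches; XL 18.59 inches; 2XL 19.91 inches.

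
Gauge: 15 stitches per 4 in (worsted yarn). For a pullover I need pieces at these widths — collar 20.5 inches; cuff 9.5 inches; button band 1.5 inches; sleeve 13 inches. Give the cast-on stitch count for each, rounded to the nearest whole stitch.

Rate = 15/4 = 3.75 sts per in.
collar: 20.5 × 3.75 = 76.88 → 77.
cuff: 9.5 × 3.75 = 35.62 → 36.
button band: 1.5 × 3.75 = 5.62 → 6.
sleeve: 13 × 3.75 = 48.75 → 49.

collar 77; cuff 36; button band 6; sleeve 49.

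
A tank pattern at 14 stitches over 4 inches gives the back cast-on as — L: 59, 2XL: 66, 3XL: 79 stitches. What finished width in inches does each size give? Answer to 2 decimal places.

L 16.86 inches; 2XL 18.86 inches; 3XL 22.57 inches.

14/4 = 3.5 sts per in.
L: 59 / 3.5 = 16.857 → 16.86 in.
2XL: 66 / 3.5 = 18.857 → 18.86 in.
3XL: 79 / 3.5 = 22.571 → 22.57 in.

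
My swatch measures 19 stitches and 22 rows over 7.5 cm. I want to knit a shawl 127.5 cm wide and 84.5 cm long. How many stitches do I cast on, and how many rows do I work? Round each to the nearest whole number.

Cast on 323 stitches and work 248 rows.

Stitch gauge = 19/7.5 = 2.533 sts/cm; 127.5 × 2.533 = 323.00 → 323 sts.
Row gauge = 22/7.5 = 2.933 rows/cm; 84.5 × 2.933 = 247.87 → 248 rows.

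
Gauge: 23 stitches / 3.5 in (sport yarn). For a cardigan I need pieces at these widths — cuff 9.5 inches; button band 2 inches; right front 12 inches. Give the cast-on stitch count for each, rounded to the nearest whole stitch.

cuff 62; button band 13; right front 79.

Rate = 23/3.5 = 6.571 sts per in.
cuff: 9.5 × 6.571 = 62.43 → 62.
button band: 2 × 6.571 = 13.14 → 13.
right front: 12 × 6.571 = 78.86 → 79.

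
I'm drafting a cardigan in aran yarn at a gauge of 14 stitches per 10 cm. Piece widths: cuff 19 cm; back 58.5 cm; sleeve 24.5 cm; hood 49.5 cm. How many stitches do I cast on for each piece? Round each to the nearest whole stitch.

Rate = 14/10 = 1.4 sts per cm.
cuff: 19 × 1.4 = 26.60 → 27.
back: 58.5 × 1.4 = 81.90 → 82.
sleeve: 24.5 × 1.4 = 34.30 → 34.
hood: 49.5 × 1.4 = 69.30 → 69.

cuff 27; back 82; sleeve 34; hood 69.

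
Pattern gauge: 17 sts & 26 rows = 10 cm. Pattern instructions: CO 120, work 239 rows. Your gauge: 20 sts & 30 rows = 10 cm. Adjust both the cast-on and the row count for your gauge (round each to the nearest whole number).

Cast on 141 stitches; work 276 rows.

Stitches: 120 × 20/17 = 141.18 → 141.
Rows: 239 × 30/26 = 275.77 → 276.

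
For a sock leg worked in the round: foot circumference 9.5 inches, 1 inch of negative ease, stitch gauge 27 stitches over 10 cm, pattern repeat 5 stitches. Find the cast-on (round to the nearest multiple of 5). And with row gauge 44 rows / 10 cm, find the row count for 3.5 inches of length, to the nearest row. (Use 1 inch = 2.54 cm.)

Finished = 9.5 − 1 = 8.5 inches.
8.5 inches × 2.54 = 21.59 cm.
27/10 = 2.7 sts per cm; 21.59 × 2.7 = 58.29 sts.
Nearest multiple of 5 → 60.
3.5 inches = 8.89 cm; × 4.4 = 39.12 → 39 rows.

Cast on 60 stitches; work 39 rows.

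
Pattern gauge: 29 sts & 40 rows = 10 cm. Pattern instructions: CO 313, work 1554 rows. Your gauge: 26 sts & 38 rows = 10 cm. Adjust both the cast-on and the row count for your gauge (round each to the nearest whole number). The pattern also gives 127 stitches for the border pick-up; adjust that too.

Cast on 281 stitches; work 1476 rows; border pick-up 114 stitches.

Stitches: 313 × 26/29 = 280.62 → 281.
Rows: 1554 × 38/40 = 1476.30 → 1476.
border pick-up: 127 × 26/29 = 113.86 → 114.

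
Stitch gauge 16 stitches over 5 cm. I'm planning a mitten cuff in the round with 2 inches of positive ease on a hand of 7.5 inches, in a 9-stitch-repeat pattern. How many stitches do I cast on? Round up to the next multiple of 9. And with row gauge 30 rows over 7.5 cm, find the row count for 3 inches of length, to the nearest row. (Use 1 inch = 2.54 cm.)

Finished = 7.5 + 2 = 9.5 inches.
9.5 inches × 2.54 = 24.13 cm.
16/5 = 3.2 sts per cm; 24.13 × 3.2 = 77.22 sts.
Next multiple of 9 → 81.
3 inches = 7.62 cm; × 4 = 30.48 → 30 rows.

Cast on 81 stitches; work 30 rows.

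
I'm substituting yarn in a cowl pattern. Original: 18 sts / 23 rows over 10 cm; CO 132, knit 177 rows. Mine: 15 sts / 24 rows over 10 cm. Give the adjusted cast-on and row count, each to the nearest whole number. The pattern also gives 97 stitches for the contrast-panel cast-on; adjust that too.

Stitches: 132 × 15/18 = 110.00 → 110.
Rows: 177 × 24/23 = 184.70 → 185.
contrast-panel cast-on: 97 × 15/18 = 80.83 → 81.

Cast on 110 stitches; work 185 rows; contrast-panel cast-on 81 stitches.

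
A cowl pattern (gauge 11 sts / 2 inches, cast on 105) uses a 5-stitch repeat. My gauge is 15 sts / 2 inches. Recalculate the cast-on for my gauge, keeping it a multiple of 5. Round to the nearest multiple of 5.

105 × 15 / 11 = 143.18.
Nearest multiple of 5: 145.

CO 145 sts.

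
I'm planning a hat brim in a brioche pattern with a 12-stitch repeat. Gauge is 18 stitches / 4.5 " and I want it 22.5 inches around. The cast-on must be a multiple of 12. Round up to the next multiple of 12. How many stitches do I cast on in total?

18 / 4.5 = 4 sts per inch.
22.5 × 4 = 90.00 sts.
Next multiple of 12: 96.

Cast on 96 stitches.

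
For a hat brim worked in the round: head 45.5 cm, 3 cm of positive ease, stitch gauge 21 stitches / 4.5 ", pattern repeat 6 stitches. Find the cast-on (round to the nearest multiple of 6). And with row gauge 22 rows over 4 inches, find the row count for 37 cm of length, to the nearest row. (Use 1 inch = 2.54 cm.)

Cast on 90 stitches; work 80 rows.

Finished = 45.5 + 3 = 48.5 cm.
48.5 cm × 1/2.54 = 19.09 inches.
21/4.5 = 4.667 sts per in; 19.09 × 4.667 = 89.11 sts.
Nearest multiple of 6 → 90.
37 cm = 14.57 inches; × 5.5 = 80.12 → 80 rows.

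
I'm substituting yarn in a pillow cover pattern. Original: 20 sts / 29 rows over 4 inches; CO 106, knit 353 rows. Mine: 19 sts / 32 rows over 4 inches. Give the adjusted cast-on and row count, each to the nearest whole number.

Cast on 101 stitches; work 390 rows.

Stitches: 106 × 19/20 = 100.70 → 101.
Rows: 353 × 32/29 = 389.52 → 390.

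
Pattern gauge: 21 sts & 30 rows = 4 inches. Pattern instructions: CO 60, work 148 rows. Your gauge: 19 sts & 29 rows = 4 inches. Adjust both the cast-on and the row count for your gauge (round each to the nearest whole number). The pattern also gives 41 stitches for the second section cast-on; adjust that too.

Cast on 54 stitches; work 143 rows; second section cast-on 37 stitches.

Stitches: 60 × 19/21 = 54.29 → 54.
Rows: 148 × 29/30 = 143.07 → 143.
second section cast-on: 41 × 19/21 = 37.10 → 37.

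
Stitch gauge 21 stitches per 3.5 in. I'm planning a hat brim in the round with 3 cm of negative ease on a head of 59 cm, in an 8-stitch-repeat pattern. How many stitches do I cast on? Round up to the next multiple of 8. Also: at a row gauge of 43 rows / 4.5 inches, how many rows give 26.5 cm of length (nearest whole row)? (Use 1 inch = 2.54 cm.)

Cast on 136 stitches; work 100 rows.

Finished = 59 − 3 = 56 cm.
56 cm × 1/2.54 = 22.05 inches.
21/3.5 = 6 sts per in; 22.05 × 6 = 132.28 sts.
Next multiple of 8 → 136.
26.5 cm = 10.43 inches; × 9.556 = 99.69 → 100 rows.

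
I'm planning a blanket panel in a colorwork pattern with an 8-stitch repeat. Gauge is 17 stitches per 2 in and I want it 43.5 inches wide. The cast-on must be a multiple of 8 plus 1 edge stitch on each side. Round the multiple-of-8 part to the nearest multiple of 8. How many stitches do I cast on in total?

370 stitches.

17 / 2 = 8.5 sts per inch.
43.5 × 8.5 = 369.75 sts.
Less 2 edge sts → 367.75 for the repeat.
Nearest multiple of 8: 368.
Add back 2 edge sts → 370.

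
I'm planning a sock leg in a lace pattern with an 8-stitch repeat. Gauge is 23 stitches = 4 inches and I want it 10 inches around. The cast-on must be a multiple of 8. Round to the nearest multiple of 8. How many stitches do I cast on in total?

23 / 4 = 5.75 sts per inch.
10 × 5.75 = 57.50 sts.
Nearest multiple of 8: 56.

Cast on 56 stitches.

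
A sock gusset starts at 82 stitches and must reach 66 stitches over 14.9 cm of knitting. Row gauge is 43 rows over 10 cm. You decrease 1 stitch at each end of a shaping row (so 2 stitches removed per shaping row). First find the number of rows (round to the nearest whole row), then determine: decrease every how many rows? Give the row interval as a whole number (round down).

Decrease every 8th row.

Rows = 14.9 × 4.3 = 64.1 → 64 rows.
Stitches to remove: 16 → 8 shaping rows (at 2 st each).
64 / 8 = 8.00 → every 8 rows.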